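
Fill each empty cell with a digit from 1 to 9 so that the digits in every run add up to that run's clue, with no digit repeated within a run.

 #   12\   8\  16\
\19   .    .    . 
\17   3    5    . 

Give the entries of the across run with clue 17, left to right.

3, 5, 9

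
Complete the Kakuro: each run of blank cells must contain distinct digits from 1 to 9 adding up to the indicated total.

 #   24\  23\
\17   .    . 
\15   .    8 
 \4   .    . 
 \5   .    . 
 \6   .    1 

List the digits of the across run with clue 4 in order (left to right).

1 3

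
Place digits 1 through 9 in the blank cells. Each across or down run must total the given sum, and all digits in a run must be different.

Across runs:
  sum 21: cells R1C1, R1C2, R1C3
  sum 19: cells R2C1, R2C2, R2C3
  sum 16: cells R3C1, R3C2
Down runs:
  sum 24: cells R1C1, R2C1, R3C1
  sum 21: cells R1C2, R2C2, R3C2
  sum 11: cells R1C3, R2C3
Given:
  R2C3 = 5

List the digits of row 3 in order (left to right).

9 7

16 in 2 cells must be {7,9}; 24 in 3 cells must be {7,8,9}.
R1C3 = 11 − 5 = 6 completes the 11 down.
R2C1 = 8: the only remaining digit allowed by both the 19 across and the 24 down.
R2C2 = 19 − 13 = 6 completes the 19 across.
R3C2 = 7: the only remaining digit allowed by both the 16 across and the 21 down.
R1C1 = 7: the only remaining digit allowed by both the 21 across and the 24 down.
R1C2 = 21 − 13 = 8 completes the 21 across.
R3C1 = 16 − 7 = 9 completes the 16 across.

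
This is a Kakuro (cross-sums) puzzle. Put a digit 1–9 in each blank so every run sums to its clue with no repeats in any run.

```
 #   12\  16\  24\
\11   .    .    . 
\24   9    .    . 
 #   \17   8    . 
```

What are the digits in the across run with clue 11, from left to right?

24 in 3 cells must be {7,8,9}; 17 in 2 cells must be {8,9}.
R1C1 = 12 − 9 = 3 completes the 12 down.
Given what's placed, R1C3 must be 7 to fit the 11 across and 24 down.
Given what's placed, R2C2 must be 7 to fit the 24 across and 16 down.
R2C3 = 24 − 16 = 8 completes the 24 across.
R3C3 = 17 − 8 = 9 completes the 17 across.
R1C2 = 11 − 10 = 1 completes the 11 across.

3 1 7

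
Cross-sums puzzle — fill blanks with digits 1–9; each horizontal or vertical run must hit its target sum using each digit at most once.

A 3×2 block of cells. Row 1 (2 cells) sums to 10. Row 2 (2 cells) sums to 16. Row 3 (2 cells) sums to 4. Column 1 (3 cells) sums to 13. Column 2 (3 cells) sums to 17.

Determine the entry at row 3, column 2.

16 in 2 cells must be {7,9}; 4 in 2 cells must be {1,3}.
Nothing is forced directly, so branch on (3,1), whose candidates are 1 or 3. If (3,1) = 1: that forces (3,2) = 3, (2,2) = 9, after which (1,2) would have to be in {1,2,3,4,6,7,8,9} for the 10 across but in {5} for the 17 down — contradiction. So (3,1) = 3.
Given what's placed, (2,1) must be 9 to fit the 16 across and 13 down.
(2,2) = 16 − 9 = 7 completes the 16 across.
(3,2) = 4 − 3 = 1 completes the 4 across.
(1,1) = 13 − 12 = 1 completes the 13 down.
(1,2) = 10 − 1 = 9 completes the 10 across.

1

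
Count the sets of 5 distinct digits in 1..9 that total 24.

5 distinct digits from 1–9 sum between 15 and 35.

11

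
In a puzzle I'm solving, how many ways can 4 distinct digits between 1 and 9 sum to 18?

4 distinct digits from 1–9 sum between 10 and 30.

11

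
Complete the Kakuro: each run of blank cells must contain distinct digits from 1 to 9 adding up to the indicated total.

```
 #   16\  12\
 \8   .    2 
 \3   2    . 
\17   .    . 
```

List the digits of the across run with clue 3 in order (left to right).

2 1

3 in 2 cells must be {1,2}; 17 in 2 cells must be {8,9}.
R1C1 = 8 − 2 = 6 completes the 8 across.
R2C2 = 3 − 2 = 1 completes the 3 across.
R3C1 = 16 − 8 = 8 completes the 16 down.
R3C2 = 17 − 8 = 9 completes the 17 across.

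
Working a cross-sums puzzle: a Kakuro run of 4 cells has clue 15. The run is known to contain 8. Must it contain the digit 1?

Yes

The only way to make 15 from 4 distinct digits under that restriction is {1,2,4,8}, which contains 1.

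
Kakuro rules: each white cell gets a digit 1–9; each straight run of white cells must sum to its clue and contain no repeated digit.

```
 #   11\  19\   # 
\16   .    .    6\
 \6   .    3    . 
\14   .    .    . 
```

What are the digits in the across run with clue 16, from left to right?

7, 9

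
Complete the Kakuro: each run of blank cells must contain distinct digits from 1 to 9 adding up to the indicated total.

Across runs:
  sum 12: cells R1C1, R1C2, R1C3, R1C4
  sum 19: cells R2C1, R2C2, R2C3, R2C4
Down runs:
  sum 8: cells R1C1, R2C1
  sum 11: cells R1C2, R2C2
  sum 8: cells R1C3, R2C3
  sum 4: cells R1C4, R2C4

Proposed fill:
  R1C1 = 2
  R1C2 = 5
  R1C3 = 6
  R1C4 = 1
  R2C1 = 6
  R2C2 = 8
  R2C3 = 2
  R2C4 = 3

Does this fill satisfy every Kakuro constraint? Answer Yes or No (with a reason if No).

No — the across run R1C1–R1C4 sums to 14, not 12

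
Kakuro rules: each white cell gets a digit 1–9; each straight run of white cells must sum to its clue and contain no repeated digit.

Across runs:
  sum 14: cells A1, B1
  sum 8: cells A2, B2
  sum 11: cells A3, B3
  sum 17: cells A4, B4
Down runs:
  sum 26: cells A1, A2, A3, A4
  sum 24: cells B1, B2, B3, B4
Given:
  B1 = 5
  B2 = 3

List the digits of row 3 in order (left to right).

17 in 2 cells must be {8,9}.
A1 = 14 − 5 = 9 completes the 14 across.
A2 = 8 − 3 = 5 completes the 8 across.
Given what's placed, A4 must be 8 to fit the 17 across and 26 down.
B4 = 17 − 8 = 9 completes the 17 across.
A3 = 26 − 22 = 4 completes the 26 down.
B3 = 11 − 4 = 7 completes the 11 across.

4 7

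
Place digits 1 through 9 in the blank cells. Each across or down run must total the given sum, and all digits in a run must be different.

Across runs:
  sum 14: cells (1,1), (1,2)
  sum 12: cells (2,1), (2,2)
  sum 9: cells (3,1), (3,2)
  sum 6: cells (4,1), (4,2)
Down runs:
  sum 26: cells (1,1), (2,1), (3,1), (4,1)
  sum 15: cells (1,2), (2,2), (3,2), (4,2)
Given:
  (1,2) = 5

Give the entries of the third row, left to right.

8 1

(1,1) = 14 − 5 = 9 completes the 14 across.
No cell is forced outright now. (2,2) can only be 3 or 7 (the digits allowed by both its 12 across and its 15 down). If (2,2) = 3: then (2,1) would have to be in {9} for the 12 across but in {2,3,4,5,6,7,8} for the 26 down — contradiction. So (2,2) = 7.
(2,1) = 12 − 7 = 5 completes the 12 across.
Given what's placed, (4,1) must be 4 to fit the 6 across and 26 down.
(4,2) = 6 − 4 = 2 completes the 6 across.
(3,1) = 26 − 18 = 8 completes the 26 down.
(3,2) = 9 − 8 = 1 completes the 9 across.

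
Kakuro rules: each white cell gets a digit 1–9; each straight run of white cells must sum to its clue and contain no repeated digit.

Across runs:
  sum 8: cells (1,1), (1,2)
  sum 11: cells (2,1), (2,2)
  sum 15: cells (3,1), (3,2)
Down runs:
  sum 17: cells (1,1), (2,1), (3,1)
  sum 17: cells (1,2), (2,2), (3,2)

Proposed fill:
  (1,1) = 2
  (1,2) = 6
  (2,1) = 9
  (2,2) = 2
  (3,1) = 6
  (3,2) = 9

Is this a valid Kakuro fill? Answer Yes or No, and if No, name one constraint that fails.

Yes

Across: 2+6=8; 9+2=11; 6+9=15. Down: 2+9+6=17; 6+2+9=17. No digit repeats within any run.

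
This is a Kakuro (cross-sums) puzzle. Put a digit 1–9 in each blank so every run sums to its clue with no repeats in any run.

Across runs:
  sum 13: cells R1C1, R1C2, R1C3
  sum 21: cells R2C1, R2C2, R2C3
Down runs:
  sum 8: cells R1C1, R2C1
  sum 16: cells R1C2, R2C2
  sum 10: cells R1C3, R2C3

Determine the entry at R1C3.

16 in 2 cells must be {7,9}.
Nothing is forced directly, so branch on R2C1, whose candidates are 5 or 6 or 7. If R2C1 = 6: that forces R1C1 = 2, R1C2 = 7, R1C3 = 4, after which R2C2 would have to be in {7,8} for the 21 across but in {9} for the 16 down — contradiction. If R2C1 = 7: that forces R1C1 = 1, R2C2 = 9, after which R2C3 would have to be in {5} for the 21 across but in {1,2,3,4,6,7,8,9} for the 10 down — contradiction. So R2C1 = 5.
R1C1 = 8 − 5 = 3 completes the 8 down.
Given what's placed, R1C2 must be 9 to fit the 13 across and 16 down.
R1C3 = 13 − 12 = 1 completes the 13 across.
R2C2 = 16 − 9 = 7 completes the 16 down.
R2C3 = 21 − 12 = 9 completes the 21 across.

1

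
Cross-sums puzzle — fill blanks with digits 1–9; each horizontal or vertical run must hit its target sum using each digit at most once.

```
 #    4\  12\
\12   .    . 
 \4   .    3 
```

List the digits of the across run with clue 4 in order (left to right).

1 3

4 in 2 cells must be {1,3}.
Intersecting the 12 across with the 4 down forces R1C1 = 3.
R1C2 = 12 − 3 = 9 completes the 12 across.
R2C1 = 4 − 3 = 1 completes the 4 across.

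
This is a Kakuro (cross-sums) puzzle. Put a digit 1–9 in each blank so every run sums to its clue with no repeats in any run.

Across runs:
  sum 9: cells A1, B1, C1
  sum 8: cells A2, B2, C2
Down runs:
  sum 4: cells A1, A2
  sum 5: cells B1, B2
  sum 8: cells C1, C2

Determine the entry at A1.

3

4 in 2 cells must be {1,3}.
Nothing is forced directly, so branch on A1, whose candidates are 1 or 3. If A1 = 1: that forces A2 = 3, C2 = 1, after which C1 would have to be in {2,3,5,6} for the 9 across but in {7} for the 8 down — contradiction. So A1 = 3.
A2 = 4 − 3 = 1 completes the 4 down.
Nothing is forced directly, so branch on C2, whose candidates are 2 or 3 or 5. If C2 = 2: then C1 would have to be in {1,2,4,5} for the 9 across but in {6} for the 8 down — contradiction. If C2 = 5: then C1 would have to be in {1,2,4,5} for the 9 across but in {3} for the 8 down — contradiction. So C2 = 3.
C1 = 8 − 3 = 5 completes the 8 down.
B2 = 8 − 4 = 4 completes the 8 across.
B1 = 9 − 8 = 1 completes the 9 across.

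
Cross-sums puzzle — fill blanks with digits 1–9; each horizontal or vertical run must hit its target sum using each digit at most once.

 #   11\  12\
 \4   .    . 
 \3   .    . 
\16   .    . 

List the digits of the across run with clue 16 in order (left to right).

7 9

4 in 2 cells must be {1,3}; 3 in 2 cells must be {1,2}; 16 in 2 cells must be {7,9}.
The 16 across and the 11 down share only 7, so R3C1 = 7.
R3C2 = 16 − 7 = 9 completes the 16 across.
Given what's placed, R1C2 must be 1 to fit the 4 across and 12 down.
R2C1 = 1: the only remaining digit allowed by both the 3 across and the 11 down.
R2C2 = 3 − 1 = 2 completes the 3 across.
R1C1 = 4 − 1 = 3 completes the 4 across.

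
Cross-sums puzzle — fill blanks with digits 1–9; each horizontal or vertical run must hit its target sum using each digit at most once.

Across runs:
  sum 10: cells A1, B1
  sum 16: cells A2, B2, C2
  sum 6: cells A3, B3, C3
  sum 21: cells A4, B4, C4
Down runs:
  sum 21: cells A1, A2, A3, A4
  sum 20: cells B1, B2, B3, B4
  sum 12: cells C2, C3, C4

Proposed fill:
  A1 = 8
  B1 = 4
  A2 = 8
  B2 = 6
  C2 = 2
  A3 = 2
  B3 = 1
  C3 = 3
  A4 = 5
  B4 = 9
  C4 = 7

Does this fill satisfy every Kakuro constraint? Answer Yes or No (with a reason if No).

No — the across run A1–B1 sums to 12, not 10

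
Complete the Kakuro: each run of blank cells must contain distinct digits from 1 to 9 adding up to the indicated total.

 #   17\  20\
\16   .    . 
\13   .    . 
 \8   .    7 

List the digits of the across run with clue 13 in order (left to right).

9 4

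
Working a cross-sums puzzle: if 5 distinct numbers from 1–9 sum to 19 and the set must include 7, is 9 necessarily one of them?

Counterexample: {1,2,3,6,7} sums to 19 under that restriction without using 9.

No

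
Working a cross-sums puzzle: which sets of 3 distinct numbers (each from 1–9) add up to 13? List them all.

3 distinct digits from 1–9 sum between 6 and 24.

{1,3,9}; {1,4,8}; {1,5,7}; {2,3,8}; {2,4,7}; {2,5,6}; {3,4,6}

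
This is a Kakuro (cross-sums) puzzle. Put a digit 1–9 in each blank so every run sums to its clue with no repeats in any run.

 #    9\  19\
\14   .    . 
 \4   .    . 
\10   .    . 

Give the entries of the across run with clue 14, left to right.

4 in 2 cells must be {1,3}.
The 4 across and the 19 down share only 3, so R2C2 = 3.
Given what's placed, R1C2 must be 9 to fit the 14 across and 19 down.
R2C1 = 4 − 3 = 1 completes the 4 across.
R3C2 = 19 − 12 = 7 completes the 19 down.
R1C1 = 14 − 9 = 5 completes the 14 across.
R3C1 = 10 − 7 = 3 completes the 10 across.

5, 9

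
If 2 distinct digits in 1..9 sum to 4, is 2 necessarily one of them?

No

The only way to make 4 from 2 distinct digits is {1,3}, which does not contain 2.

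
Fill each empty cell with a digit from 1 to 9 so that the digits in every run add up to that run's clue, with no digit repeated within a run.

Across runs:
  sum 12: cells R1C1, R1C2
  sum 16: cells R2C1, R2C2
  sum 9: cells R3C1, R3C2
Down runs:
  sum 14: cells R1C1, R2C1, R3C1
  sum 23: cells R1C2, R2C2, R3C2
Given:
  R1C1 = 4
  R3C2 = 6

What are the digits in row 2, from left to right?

7, 9

16 in 2 cells must be {7,9}; 23 in 3 cells must be {6,8,9}.
R1C2 = 12 − 4 = 8 completes the 12 across.
R2C2 = 23 − 14 = 9 completes the 23 down.
R3C1 = 9 − 6 = 3 completes the 9 across.
R2C1 = 16 − 9 = 7 completes the 16 across.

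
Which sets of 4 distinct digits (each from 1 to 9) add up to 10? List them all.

{1,2,3,4}

4 distinct digits from 1–9 sum between 10 and 30.
Only one set works: {1,2,3,4}.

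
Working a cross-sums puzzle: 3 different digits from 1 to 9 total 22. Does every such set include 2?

No

Counterexample: {5,8,9} sums to 22 without using 2.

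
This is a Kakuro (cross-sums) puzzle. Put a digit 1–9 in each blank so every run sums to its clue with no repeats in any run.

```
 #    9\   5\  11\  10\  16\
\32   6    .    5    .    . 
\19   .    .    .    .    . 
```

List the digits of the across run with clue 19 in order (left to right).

16 in 2 cells must be {7,9}.
R1C2 = 4: the only remaining digit allowed by both the 32 across and the 5 down.
Given what's placed, R1C5 must be 9 to fit the 32 across and 16 down.
R2C1 = 9 − 6 = 3 completes the 9 down.
R2C2 = 5 − 4 = 1 completes the 5 down.
R2C3 = 11 − 5 = 6 completes the 11 down.
R2C5 = 16 − 9 = 7 completes the 16 down.
R1C4 = 32 − 24 = 8 completes the 32 across.
R2C4 = 19 − 17 = 2 completes the 19 across.

3 1 6 2 7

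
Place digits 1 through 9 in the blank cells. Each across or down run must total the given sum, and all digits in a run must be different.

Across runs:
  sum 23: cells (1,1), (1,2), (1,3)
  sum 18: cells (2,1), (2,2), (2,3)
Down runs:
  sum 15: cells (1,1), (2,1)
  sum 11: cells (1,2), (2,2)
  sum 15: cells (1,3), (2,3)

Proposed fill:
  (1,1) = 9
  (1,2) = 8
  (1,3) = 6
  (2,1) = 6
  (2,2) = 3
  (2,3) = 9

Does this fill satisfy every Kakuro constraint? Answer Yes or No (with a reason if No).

Yes

Across: 9+8+6=23; 6+3+9=18. Down: 9+6=15; 8+3=11; 6+9=15. No digit repeats within any run.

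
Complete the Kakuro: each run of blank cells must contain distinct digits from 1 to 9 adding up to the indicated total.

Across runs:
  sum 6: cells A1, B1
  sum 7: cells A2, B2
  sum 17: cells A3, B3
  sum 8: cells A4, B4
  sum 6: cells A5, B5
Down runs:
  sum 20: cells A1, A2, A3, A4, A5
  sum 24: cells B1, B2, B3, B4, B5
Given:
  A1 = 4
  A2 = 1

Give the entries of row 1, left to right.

4 2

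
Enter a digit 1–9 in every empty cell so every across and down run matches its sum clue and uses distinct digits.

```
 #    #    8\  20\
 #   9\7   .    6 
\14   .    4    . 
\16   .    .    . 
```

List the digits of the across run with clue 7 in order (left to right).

R1C2 = 7 − 6 = 1 completes the 7 across.
Given what's placed, R2C3 must be 9 to fit the 14 across and 20 down.
R3C2 = 8 − 5 = 3 completes the 8 down.
R3C3 = 20 − 15 = 5 completes the 20 down.
R2C1 = 14 − 13 = 1 completes the 14 across.
R3C1 = 16 − 8 = 8 completes the 16 across.

1, 6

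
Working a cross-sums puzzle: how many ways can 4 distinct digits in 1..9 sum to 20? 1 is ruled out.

7

4 distinct digits from 1–9 sum between 10 and 30.
Dropping sets that contain 1.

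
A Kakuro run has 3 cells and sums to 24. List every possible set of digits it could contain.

3 distinct digits from 1–9 sum between 6 and 24.
Only one set works: {7,8,9}.

{7,8,9}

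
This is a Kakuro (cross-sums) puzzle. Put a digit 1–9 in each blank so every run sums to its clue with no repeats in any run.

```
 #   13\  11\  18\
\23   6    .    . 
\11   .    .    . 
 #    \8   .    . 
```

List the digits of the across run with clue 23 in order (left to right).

6, 8, 9

23 in 3 cells must be {6,8,9}.
R1C2 = 8: the only remaining digit allowed by both the 23 across and the 11 down.
R1C3 = 23 − 14 = 9 completes the 23 across.
R2C1 = 13 − 6 = 7 completes the 13 down.
Given what's placed, R2C2 must be 1 to fit the 11 across and 11 down.
R2C3 = 11 − 8 = 3 completes the 11 across.
R3C2 = 11 − 9 = 2 completes the 11 down.
R3C3 = 8 − 2 = 6 completes the 8 across.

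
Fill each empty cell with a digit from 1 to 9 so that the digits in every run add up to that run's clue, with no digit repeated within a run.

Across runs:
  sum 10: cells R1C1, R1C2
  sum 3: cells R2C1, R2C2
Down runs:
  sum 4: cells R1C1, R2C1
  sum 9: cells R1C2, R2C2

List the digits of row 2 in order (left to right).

1 2

3 in 2 cells must be {1,2}; 4 in 2 cells must be {1,3}.
The 3 across and the 4 down share only 1, so R2C1 = 1.
R2C2 = 3 − 1 = 2 completes the 3 across.
R1C1 = 4 − 1 = 3 completes the 4 down.
R1C2 = 10 − 3 = 7 completes the 10 across.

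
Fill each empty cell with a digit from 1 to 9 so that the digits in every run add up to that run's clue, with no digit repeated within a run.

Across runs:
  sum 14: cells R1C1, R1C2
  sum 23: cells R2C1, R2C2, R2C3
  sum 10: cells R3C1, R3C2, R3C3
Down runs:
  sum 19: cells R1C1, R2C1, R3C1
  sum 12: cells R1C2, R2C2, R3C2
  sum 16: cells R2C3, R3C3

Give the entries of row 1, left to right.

9, 5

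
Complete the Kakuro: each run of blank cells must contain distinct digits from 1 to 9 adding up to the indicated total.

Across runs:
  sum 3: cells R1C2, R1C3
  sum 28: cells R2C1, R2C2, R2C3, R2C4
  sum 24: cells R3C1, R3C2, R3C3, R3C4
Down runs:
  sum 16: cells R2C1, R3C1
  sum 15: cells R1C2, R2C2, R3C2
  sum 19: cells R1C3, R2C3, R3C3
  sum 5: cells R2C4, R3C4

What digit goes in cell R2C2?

3 in 2 cells must be {1,2}; 16 in 2 cells must be {7,9}.
Only 2 fits R1C3 under both its across sum 3 and down sum 19.
The 28 across and the 5 down share only 4, so R2C4 = 4.
R3C4 = 5 − 4 = 1 completes the 5 down.
R1C2 = 3 − 2 = 1 completes the 3 across.
R3C1 = 9: the only remaining digit allowed by both the 24 across and the 16 down.
Given what's placed, R3C3 must be 8 to fit the 24 across and 19 down.
R2C1 = 16 − 9 = 7 completes the 16 down.
R2C3 = 19 − 10 = 9 completes the 19 down.
R3C2 = 24 − 18 = 6 completes the 24 across.
R2C2 = 28 − 20 = 8 completes the 28 across.

8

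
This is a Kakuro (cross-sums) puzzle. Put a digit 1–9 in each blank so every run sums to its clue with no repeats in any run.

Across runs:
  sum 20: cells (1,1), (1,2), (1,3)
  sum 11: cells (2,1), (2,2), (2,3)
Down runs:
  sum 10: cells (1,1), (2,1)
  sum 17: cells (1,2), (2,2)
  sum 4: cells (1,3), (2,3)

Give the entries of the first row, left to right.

17 in 2 cells must be {8,9}; 4 in 2 cells must be {1,3}.
The 20 across and the 4 down share only 3, so (1,3) = 3.
The 11 across and the 17 down share only 8, so (2,2) = 8.
(2,3) = 4 − 3 = 1 completes the 4 down.
(1,2) = 17 − 8 = 9 completes the 17 down.
(2,1) = 11 − 9 = 2 completes the 11 across.
(1,1) = 20 − 12 = 8 completes the 20 across.

8 9 3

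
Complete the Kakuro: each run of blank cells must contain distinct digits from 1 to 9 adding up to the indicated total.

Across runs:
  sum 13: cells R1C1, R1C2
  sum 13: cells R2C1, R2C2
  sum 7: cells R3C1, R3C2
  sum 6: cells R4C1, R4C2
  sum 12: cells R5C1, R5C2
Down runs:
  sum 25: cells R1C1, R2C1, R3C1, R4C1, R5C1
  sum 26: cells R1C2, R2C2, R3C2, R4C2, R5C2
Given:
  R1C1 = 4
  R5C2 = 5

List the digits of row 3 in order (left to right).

3, 4

R1C2 = 13 − 4 = 9 completes the 13 across.
R5C1 = 12 − 5 = 7 completes the 12 across.
Nothing is forced directly, so branch on R4C2, whose candidates are 1 or 2 or 4. If R4C2 = 2: then R4C1 would have to be in {4} for the 6 across but in {1,2,3,5,6,8,9} for the 25 down — contradiction. If R4C2 = 4: that forces R4C1 = 2, R2C1 = 9, after which R2C2 would have to be in {4} for the 13 across but in {1,2,6,7} for the 26 down — contradiction. So R4C2 = 1.
R4C1 = 6 − 1 = 5 completes the 6 across.
No cell is forced outright now. R2C1 can only be 6 or 8 (the digits allowed by both its 13 across and its 25 down). If R2C1 = 8: then R2C2 would have to be in {5} for the 13 across but in {3,4,7,8} for the 26 down — contradiction. So R2C1 = 6.
R2C2 = 13 − 6 = 7 completes the 13 across.
R3C1 = 25 − 22 = 3 completes the 25 down.
R3C2 = 7 − 3 = 4 completes the 7 across.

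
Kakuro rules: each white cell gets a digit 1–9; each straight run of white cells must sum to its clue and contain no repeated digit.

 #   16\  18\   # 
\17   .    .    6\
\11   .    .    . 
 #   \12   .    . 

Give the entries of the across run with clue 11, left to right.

7 3 1

17 in 2 cells must be {8,9}; 16 in 2 cells must be {7,9}.
The 17 across and the 16 down share only 9, so R1C1 = 9.
R1C2 = 17 − 9 = 8 completes the 17 across.
R2C1 = 16 − 9 = 7 completes the 16 down.
R2C3 = 1: the only remaining digit allowed by both the 11 across and the 6 down.
R3C3 = 6 − 1 = 5 completes the 6 down.
R2C2 = 11 − 8 = 3 completes the 11 across.
R3C2 = 12 − 5 = 7 completes the 12 across.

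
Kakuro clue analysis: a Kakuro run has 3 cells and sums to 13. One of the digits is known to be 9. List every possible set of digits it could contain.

3 distinct digits from 1–9 sum between 6 and 24.
Keeping only sets containing 9.
Only one set works: {1,3,9}.

{1,3,9}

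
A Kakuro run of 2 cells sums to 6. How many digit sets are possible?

2 distinct digits from 1–9 sum between 3 and 17.
Enumerating: {1,5}, {2,4}.

2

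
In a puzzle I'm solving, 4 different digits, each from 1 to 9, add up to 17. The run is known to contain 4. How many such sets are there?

4

4 distinct digits from 1–9 sum between 10 and 30.
Keeping only sets containing 4.
Enumerating: {1,3,4,9}, {1,4,5,7}, {2,3,4,8}, {2,4,5,6}.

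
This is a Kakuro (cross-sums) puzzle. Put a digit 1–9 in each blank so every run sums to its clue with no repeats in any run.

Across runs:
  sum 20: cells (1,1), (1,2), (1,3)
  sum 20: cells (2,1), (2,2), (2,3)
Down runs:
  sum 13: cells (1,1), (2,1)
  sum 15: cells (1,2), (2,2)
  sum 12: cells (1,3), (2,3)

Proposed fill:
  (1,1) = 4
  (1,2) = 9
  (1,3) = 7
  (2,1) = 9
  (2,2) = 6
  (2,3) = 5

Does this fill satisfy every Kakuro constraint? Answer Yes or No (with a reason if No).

Yes

Across: 4+9+7=20; 9+6+5=20. Down: 4+9=13; 9+6=15; 7+5=12. No digit repeats within any run.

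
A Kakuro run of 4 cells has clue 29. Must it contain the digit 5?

The only way to make 29 from 4 distinct digits is {5,7,8,9}, which contains 5.

Yes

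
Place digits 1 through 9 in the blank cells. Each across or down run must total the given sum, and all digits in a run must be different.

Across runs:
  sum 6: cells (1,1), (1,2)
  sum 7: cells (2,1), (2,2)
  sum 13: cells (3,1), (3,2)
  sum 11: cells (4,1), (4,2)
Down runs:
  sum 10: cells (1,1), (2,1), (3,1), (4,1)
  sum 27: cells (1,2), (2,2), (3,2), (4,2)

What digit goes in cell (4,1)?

10 in 4 cells must be {1,2,3,4}.
Only 4 fits (3,1) under both its across sum 13 and down sum 10.
(3,2) = 13 − 4 = 9 completes the 13 across.
Nothing is forced directly, so branch on (1,1), whose candidates are 1 or 2. If (1,1) = 1: that forces (1,2) = 5, (2,2) = 6, (4,2) = 7, after which (2,1) would have to be in {1} for the 7 across but in {2,3} for the 10 down — contradiction. So (1,1) = 2.
(1,2) = 6 − 2 = 4 completes the 6 across.
(2,2) = 6: the only remaining digit allowed by both the 7 across and the 27 down.
Given what's placed, (4,1) must be 3 to fit the 11 across and 10 down.

3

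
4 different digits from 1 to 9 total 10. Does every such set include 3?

The only way to make 10 from 4 distinct digits is {1,2,3,4}, which contains 3.

Yes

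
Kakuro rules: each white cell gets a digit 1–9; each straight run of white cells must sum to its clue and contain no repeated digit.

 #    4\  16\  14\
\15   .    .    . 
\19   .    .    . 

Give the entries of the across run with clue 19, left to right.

4 in 2 cells must be {1,3}; 16 in 2 cells must be {7,9}.
The 19 across and the 4 down share only 3, so R2C1 = 3.
Given what's placed, R2C3 must be 9 to fit the 19 across and 14 down.
R1C1 = 4 − 3 = 1 completes the 4 down.
R1C2 = 9: the only remaining digit allowed by both the 15 across and the 16 down.
R1C3 = 15 − 10 = 5 completes the 15 across.
R2C2 = 19 − 12 = 7 completes the 19 across.

3, 7, 9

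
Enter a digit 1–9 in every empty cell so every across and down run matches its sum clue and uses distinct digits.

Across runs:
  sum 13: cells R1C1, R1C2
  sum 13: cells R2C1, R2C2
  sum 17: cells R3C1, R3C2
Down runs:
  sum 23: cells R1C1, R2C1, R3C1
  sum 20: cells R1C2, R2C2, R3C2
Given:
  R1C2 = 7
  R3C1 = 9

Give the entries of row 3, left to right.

17 in 2 cells must be {8,9}; 23 in 3 cells must be {6,8,9}.
R1C1 = 13 − 7 = 6 completes the 13 across.
R2C1 = 23 − 15 = 8 completes the 23 down.
R2C2 = 13 − 8 = 5 completes the 13 across.
R3C2 = 17 − 9 = 8 completes the 17 across.

9 8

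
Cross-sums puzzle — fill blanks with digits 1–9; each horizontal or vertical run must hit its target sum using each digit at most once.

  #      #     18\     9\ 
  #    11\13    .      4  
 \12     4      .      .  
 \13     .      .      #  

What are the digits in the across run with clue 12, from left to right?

4 3 5

R1C2 = 13 − 4 = 9 completes the 13 across.
R2C3 = 9 − 4 = 5 completes the 9 down.
R3C1 = 11 − 4 = 7 completes the 11 down.
R3C2 = 13 − 7 = 6 completes the 13 across.
R2C2 = 12 − 9 = 3 completes the 12 across.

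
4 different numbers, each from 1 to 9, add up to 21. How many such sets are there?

11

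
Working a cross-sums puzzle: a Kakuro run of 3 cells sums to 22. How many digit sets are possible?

3 distinct digits from 1–9 sum between 6 and 24.
Enumerating: {5,8,9}, {6,7,9}.

2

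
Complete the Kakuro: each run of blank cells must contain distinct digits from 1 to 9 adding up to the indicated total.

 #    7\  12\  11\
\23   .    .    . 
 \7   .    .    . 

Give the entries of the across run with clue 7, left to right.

23 in 3 cells must be {6,8,9}; 7 in 3 cells must be {1,2,4}.
The 23 across and the 7 down share only 6, so R1C1 = 6.
R2C1 = 7 − 6 = 1 completes the 7 down.
Given what's placed, R2C2 must be 4 to fit the 7 across and 12 down.
R2C3 = 7 − 5 = 2 completes the 7 across.
R1C2 = 12 − 4 = 8 completes the 12 down.
R1C3 = 23 − 14 = 9 completes the 23 across.

1 4 2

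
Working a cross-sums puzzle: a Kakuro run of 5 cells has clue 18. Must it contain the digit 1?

Yes

Every partition of 18 into 5 distinct digits includes 1: {1,2,3,4,8}, {1,2,3,5,7}, {1,2,4,5,6}.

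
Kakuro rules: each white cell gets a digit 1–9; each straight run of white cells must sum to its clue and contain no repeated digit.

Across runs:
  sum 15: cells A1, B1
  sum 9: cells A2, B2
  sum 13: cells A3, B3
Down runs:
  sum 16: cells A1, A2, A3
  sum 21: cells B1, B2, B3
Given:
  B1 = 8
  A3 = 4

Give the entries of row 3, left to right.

A1 = 15 − 8 = 7 completes the 15 across.
A2 = 16 − 11 = 5 completes the 16 down.
B2 = 9 − 5 = 4 completes the 9 across.
B3 = 13 − 4 = 9 completes the 13 across.

4, 9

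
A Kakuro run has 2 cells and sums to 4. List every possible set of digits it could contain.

{1,3}

2 distinct digits from 1–9 sum between 3 and 17.
Only one set works: {1,3}.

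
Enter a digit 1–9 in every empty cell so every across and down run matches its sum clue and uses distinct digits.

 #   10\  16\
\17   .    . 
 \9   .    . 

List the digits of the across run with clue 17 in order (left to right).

17 in 2 cells must be {8,9}; 16 in 2 cells must be {7,9}.
The 17 across and the 16 down share only 9, so R1C2 = 9.
R2C2 = 16 − 9 = 7 completes the 16 down.
R1C1 = 17 − 9 = 8 completes the 17 across.
R2C1 = 9 − 7 = 2 completes the 9 across.

8 9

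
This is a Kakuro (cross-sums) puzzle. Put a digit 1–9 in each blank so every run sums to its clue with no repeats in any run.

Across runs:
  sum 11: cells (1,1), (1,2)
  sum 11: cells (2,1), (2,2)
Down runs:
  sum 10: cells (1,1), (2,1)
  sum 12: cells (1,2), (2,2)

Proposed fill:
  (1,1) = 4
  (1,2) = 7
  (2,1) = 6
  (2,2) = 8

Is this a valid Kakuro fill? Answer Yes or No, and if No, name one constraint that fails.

No — the across run (2,1)–(2,2) sums to 14, not 11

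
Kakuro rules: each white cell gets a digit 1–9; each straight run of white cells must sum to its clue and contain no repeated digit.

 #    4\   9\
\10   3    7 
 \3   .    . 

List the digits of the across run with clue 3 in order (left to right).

1, 2

3 in 2 cells must be {1,2}; 4 in 2 cells must be {1,3}.
R2C1 = 4 − 3 = 1 completes the 4 down.
R2C2 = 3 − 1 = 2 completes the 3 across.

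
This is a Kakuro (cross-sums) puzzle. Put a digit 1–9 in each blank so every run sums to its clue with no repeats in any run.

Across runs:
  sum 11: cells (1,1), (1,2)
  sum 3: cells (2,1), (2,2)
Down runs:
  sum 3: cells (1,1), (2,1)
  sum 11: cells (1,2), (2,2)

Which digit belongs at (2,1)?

3 in 2 cells must be {1,2}.
The 11 across and the 3 down share only 2, so (1,1) = 2.
(1,2) = 11 − 2 = 9 completes the 11 across.
(2,1) = 3 − 2 = 1 completes the 3 down.
(2,2) = 3 − 1 = 2 completes the 3 across.

1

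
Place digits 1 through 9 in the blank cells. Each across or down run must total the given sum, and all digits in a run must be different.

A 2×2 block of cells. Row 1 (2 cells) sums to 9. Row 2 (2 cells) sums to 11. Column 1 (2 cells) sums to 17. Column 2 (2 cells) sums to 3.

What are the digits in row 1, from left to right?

17 in 2 cells must be {8,9}; 3 in 2 cells must be {1,2}.
The 9 across and the 17 down share only 8, so (1,1) = 8.
(1,2) = 9 − 8 = 1 completes the 9 across.
(2,1) = 17 − 8 = 9 completes the 17 down.
(2,2) = 11 − 9 = 2 completes the 11 across.

8, 1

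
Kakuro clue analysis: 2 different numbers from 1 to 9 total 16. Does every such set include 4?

No

The only way to make 16 from 2 distinct digits is {7,9}, which does not contain 4.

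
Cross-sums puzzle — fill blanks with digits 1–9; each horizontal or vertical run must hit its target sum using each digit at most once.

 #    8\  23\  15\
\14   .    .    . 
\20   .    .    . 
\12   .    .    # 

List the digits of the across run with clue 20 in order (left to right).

3, 9, 8

23 in 3 cells must be {6,8,9}.
Nothing is forced directly, so branch on R3C2, whose candidates are 8 or 9. If R3C2 = 9: that forces R3C1 = 3, R2C1 = 4, after which R2C2 would have to be in {7,9} for the 20 across but in {6,8} for the 23 down — contradiction. So R3C2 = 8.
R3C1 = 12 − 8 = 4 completes the 12 across.
Given what's placed, R2C1 must be 3 to fit the 20 across and 8 down.
R2C2 = 9: the only remaining digit allowed by both the 20 across and the 23 down.
R2C3 = 20 − 12 = 8 completes the 20 across.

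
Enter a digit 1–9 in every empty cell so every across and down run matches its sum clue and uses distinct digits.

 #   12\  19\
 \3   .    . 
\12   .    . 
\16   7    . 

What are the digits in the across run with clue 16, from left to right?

3 in 2 cells must be {1,2}; 16 in 2 cells must be {7,9}.
Intersecting the 3 across with the 19 down forces R1C2 = 2.
R3C2 = 16 − 7 = 9 completes the 16 across.
R1C1 = 3 − 2 = 1 completes the 3 across.
R2C1 = 12 − 8 = 4 completes the 12 down.
R2C2 = 12 − 4 = 8 completes the 12 across.

7 9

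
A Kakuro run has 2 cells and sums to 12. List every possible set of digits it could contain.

2 distinct digits from 1–9 sum between 3 and 17.

{3,9}; {4,8}; {5,7}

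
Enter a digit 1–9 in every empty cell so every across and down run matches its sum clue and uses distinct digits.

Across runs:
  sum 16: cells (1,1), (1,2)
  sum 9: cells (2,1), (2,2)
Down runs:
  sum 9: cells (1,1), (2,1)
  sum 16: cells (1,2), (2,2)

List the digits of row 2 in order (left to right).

16 in 2 cells must be {7,9}.
The 16 across and the 9 down share only 7, so (1,1) = 7.
(1,2) = 16 − 7 = 9 completes the 16 across.
(2,1) = 9 − 7 = 2 completes the 9 down.
(2,2) = 9 − 2 = 7 completes the 9 across.

2, 7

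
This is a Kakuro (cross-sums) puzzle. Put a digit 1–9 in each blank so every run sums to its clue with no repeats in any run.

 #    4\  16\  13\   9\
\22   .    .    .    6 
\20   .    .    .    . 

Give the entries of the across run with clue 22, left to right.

3 9 4 6

4 in 2 cells must be {1,3}; 16 in 2 cells must be {7,9}.
R2C4 = 9 − 6 = 3 completes the 9 down.
Given what's placed, R2C1 must be 1 to fit the 20 across and 4 down.
R1C1 = 4 − 1 = 3 completes the 4 down.
Given what's placed, R1C2 must be 9 to fit the 22 across and 16 down.
R1C3 = 22 − 18 = 4 completes the 22 across.
R2C2 = 16 − 9 = 7 completes the 16 down.
R2C3 = 20 − 11 = 9 completes the 20 across.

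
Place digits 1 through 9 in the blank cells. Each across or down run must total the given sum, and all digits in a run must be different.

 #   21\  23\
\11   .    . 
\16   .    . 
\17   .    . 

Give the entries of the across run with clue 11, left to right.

5, 6

16 in 2 cells must be {7,9}; 17 in 2 cells must be {8,9}; 23 in 3 cells must be {6,8,9}.
The 16 across and the 23 down share only 9, so R2C2 = 9.
Given what's placed, R3C2 must be 8 to fit the 17 across and 23 down.
R1C2 = 23 − 17 = 6 completes the 23 down.
R2C1 = 16 − 9 = 7 completes the 16 across.
R3C1 = 17 − 8 = 9 completes the 17 across.
R1C1 = 11 − 6 = 5 completes the 11 across.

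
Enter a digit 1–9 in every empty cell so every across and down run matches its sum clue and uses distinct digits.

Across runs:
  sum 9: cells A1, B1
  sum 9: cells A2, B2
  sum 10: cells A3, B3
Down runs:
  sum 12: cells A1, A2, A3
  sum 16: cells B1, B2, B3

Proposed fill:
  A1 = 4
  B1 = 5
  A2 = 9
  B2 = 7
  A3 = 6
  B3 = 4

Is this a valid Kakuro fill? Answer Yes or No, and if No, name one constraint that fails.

No — the down run A1–A3 sums to 19, not 12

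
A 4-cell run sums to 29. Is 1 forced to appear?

The only way to make 29 from 4 distinct digits is {5,7,8,9}, which does not contain 1.

No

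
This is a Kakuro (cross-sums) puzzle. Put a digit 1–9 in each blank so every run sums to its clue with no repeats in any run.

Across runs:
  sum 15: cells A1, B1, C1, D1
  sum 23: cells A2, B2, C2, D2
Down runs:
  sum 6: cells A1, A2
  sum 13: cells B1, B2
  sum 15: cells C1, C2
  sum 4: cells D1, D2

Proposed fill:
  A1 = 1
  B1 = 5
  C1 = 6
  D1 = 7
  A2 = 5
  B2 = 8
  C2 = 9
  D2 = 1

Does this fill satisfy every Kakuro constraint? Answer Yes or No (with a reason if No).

No — the across run A1–D1 sums to 19, not 15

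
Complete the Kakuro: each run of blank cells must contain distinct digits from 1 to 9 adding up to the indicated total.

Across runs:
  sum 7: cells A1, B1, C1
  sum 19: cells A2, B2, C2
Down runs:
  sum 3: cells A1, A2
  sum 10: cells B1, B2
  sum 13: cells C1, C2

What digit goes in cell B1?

7 in 3 cells must be {1,2,4}; 3 in 2 cells must be {1,2}.
The 7 across and the 13 down share only 4, so C1 = 4.
The 19 across and the 3 down share only 2, so A2 = 2.
C2 = 13 − 4 = 9 completes the 13 down.
A1 = 3 − 2 = 1 completes the 3 down.
B1 = 7 − 5 = 2 completes the 7 across.
B2 = 19 − 11 = 8 completes the 19 across.

2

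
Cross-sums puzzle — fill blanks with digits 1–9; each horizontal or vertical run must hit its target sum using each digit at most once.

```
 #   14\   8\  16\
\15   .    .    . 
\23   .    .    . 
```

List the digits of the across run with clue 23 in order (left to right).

8 6 9

23 in 3 cells must be {6,8,9}; 16 in 2 cells must be {7,9}.
The 23 across and the 8 down share only 6, so R2C2 = 6.
Given what's placed, R2C3 must be 9 to fit the 23 across and 16 down.
R1C2 = 8 − 6 = 2 completes the 8 down.
R1C3 = 16 − 9 = 7 completes the 16 down.
R2C1 = 23 − 15 = 8 completes the 23 across.
R1C1 = 15 − 9 = 6 completes the 15 across.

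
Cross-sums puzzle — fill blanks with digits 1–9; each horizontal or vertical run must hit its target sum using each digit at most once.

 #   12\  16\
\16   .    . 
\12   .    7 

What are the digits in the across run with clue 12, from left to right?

5 7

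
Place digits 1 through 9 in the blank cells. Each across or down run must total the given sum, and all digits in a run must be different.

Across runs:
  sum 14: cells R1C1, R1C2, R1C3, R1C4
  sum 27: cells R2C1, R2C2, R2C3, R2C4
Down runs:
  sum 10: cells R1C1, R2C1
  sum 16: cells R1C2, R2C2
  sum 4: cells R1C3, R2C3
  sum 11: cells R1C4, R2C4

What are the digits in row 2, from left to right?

16 in 2 cells must be {7,9}; 4 in 2 cells must be {1,3}.
Only 7 fits R1C2 under both its across sum 14 and down sum 16.
Given what's placed, R1C3 must be 1 to fit the 14 across and 4 down.
R2C2 = 16 − 7 = 9 completes the 16 down.
R2C3 = 4 − 1 = 3 completes the 4 down.
No cell is forced outright now. R2C1 can only be 7 or 8 (the digits allowed by both its 27 across and its 10 down). If R2C1 = 7: then R1C1 would have to be in {2,4} for the 14 across but in {3} for the 10 down — contradiction. So R2C1 = 8.
R1C1 = 10 − 8 = 2 completes the 10 down.
R1C4 = 14 − 10 = 4 completes the 14 across.
R2C4 = 27 − 20 = 7 completes the 27 across.

8 9 3 7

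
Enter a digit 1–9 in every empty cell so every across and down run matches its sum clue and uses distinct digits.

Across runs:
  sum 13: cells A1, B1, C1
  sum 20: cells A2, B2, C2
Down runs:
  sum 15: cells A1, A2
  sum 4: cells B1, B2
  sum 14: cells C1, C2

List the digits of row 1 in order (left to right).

7 1 5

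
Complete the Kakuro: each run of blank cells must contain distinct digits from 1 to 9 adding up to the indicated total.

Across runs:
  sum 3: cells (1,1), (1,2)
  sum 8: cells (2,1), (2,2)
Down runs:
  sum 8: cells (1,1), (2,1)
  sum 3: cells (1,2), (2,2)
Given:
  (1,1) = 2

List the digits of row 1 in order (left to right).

2 1

3 in 2 cells must be {1,2}.
(1,2) = 3 − 2 = 1 completes the 3 across.
(2,1) = 8 − 2 = 6 completes the 8 down.
(2,2) = 8 − 6 = 2 completes the 8 across.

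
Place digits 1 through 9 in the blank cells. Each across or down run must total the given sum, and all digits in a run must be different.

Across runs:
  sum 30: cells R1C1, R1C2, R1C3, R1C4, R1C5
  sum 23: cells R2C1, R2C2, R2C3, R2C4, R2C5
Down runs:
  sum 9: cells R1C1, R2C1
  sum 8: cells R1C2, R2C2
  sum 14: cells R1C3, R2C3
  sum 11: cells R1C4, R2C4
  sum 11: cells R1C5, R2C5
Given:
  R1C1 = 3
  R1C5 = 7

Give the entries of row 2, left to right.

6, 3, 8, 2, 4

R2C1 = 9 − 3 = 6 completes the 9 down.
R2C5 = 11 − 7 = 4 completes the 11 down.
No cell is forced outright now. R1C2 can only be 5 or 6 (the digits allowed by both its 30 across and its 8 down). If R1C2 = 6: that forces R2C2 = 2, R2C3 = 8, R2C4 = 3, after which R1C3 would have to be in {5,9} for the 30 across but in {6} for the 14 down — contradiction. So R1C2 = 5.
R2C2 = 8 − 5 = 3 completes the 8 down.
No cell is forced outright now. R2C3 can only be 8 or 9 (the digits allowed by both its 23 across and its 14 down). If R2C3 = 9: then R1C3 would have to be in {6,9} for the 30 across but in {5} for the 14 down — contradiction. So R2C3 = 8.
R1C3 = 14 − 8 = 6 completes the 14 down.
R1C4 = 30 − 21 = 9 completes the 30 across.
R2C4 = 23 − 21 = 2 completes the 23 across.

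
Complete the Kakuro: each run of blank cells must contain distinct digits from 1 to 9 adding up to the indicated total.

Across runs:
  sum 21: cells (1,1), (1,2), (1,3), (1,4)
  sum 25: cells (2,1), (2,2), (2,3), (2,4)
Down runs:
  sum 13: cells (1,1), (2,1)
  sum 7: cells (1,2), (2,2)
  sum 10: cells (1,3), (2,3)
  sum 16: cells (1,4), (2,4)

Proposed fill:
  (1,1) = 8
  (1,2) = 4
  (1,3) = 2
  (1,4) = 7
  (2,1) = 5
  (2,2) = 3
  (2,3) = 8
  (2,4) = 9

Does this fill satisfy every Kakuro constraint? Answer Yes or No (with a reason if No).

Yes

Across: 8+4+2+7=21; 5+3+8+9=25. Down: 8+5=13; 4+3=7; 2+8=10; 7+9=16. No digit repeats within any run.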